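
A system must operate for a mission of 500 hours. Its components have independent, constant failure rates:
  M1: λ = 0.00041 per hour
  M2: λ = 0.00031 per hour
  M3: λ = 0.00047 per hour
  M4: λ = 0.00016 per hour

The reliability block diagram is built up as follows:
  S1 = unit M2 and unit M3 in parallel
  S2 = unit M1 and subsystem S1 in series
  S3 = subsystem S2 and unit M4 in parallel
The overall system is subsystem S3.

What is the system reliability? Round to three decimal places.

0.984

R(M1) = exp(−0.00041 × 500) = 0.81465
R(M2) = exp(−0.00031 × 500) = 0.85642
R(M3) = exp(−0.00047 × 500) = 0.79057
R(M4) = exp(−0.00016 × 500) = 0.92312
Parallel (M2 and M3): 1 − (1 − 0.85642)(1 − 0.79057) = 0.96993
Series (M1 and [0.96993]): 0.81465 × 0.96993 = 0.79015
Parallel ([0.79015] and M4): 1 − (1 − 0.79015)(1 − 0.92312) = 0.984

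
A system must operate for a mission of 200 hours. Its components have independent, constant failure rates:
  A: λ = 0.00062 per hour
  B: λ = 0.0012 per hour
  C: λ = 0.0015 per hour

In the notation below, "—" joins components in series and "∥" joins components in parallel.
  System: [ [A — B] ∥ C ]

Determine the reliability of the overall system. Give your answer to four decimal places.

0.9209

R(A) = exp(−0.00062 × 200) = 0.883380
R(B) = exp(−0.0012 × 200) = 0.786628
R(C) = exp(−0.0015 × 200) = 0.740818
Series (A and B): 0.883380 × 0.786628 = 0.694891
Parallel ([0.694891] and C): 1 − (1 − 0.694891)(1 − 0.740818) = 0.9209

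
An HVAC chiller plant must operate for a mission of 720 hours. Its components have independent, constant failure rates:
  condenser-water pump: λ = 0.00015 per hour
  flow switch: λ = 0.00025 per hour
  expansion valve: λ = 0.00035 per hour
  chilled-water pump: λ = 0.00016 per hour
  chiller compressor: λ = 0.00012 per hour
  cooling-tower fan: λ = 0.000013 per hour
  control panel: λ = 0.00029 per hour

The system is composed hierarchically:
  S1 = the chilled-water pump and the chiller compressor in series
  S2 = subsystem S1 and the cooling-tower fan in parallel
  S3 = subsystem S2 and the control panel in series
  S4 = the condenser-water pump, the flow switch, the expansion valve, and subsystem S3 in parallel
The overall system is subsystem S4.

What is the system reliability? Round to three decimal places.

0.999

R(condenser-water pump) = exp(−0.00015 × 720) = 0.89763
R(flow switch) = exp(−0.00025 × 720) = 0.83527
R(expansion valve) = exp(−0.00035 × 720) = 0.77724
R(chilled-water pump) = exp(−0.00016 × 720) = 0.89119
R(chiller compressor) = exp(−0.00012 × 720) = 0.91723
R(cooling-tower fan) = exp(−0.000013 × 720) = 0.99068
R(control panel) = exp(−0.00029 × 720) = 0.81156
Series (chilled-water pump and chiller compressor): 0.89119 × 0.91723 = 0.81743
Parallel ([0.81743] and cooling-tower fan): 1 − (1 − 0.81743)(1 − 0.99068) = 0.99830
Series ([0.99830] and control panel): 0.99830 × 0.81156 = 0.81018
Parallel (condenser-water pump, flow switch, expansion valve, and [0.81018]): 1 − (1 − 0.89763)(1 − 0.83527)(1 − 0.77724)(1 − 0.81018) = 0.999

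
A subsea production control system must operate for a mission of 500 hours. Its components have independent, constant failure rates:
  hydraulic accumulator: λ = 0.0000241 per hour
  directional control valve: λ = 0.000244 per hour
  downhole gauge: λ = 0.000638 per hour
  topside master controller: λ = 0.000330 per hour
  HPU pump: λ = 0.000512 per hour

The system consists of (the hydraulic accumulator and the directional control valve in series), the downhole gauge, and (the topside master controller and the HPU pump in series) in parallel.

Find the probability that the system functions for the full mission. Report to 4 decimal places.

R(hydraulic accumulator) = exp(−0.0000241 × 500) = 0.988022
R(directional control valve) = exp(−0.000244 × 500) = 0.885148
R(downhole gauge) = exp(−0.000638 × 500) = 0.726876
R(topside master controller) = exp(−0.000330 × 500) = 0.847894
R(HPU pump) = exp(−0.000512 × 500) = 0.774142
Series (hydraulic accumulator and directional control valve): 0.988022 × 0.885148 = 0.874546
Series (topside master controller and HPU pump): 0.847894 × 0.774142 = 0.656390
Parallel ([0.874546], downhole gauge, and [0.656390]): 1 − (1 − 0.874546)(1 − 0.726876)(1 − 0.656390) = 0.9882

0.9882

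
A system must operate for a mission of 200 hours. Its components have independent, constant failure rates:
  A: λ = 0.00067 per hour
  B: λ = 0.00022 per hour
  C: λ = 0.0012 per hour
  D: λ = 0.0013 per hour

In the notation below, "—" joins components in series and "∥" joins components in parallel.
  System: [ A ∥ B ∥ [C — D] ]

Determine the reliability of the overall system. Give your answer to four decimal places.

R(A) = exp(−0.00067 × 200) = 0.874590
R(B) = exp(−0.00022 × 200) = 0.956954
R(C) = exp(−0.0012 × 200) = 0.786628
R(D) = exp(−0.0013 × 200) = 0.771052
Series (C and D): 0.786628 × 0.771052 = 0.606531
Parallel (A, B, and [0.606531]): 1 − (1 − 0.874590)(1 − 0.956954)(1 − 0.606531) = 0.9979

0.9979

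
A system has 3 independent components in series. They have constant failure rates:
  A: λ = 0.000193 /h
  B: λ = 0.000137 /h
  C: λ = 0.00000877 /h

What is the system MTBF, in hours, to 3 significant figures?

2950

Series of exponential components: λ_sys = Σ λ_i
λ_sys = 0.000193 + 0.000137 + 0.00000877 = 3.3877e-04 /h
MTBF = 1 / λ_sys = 2950 h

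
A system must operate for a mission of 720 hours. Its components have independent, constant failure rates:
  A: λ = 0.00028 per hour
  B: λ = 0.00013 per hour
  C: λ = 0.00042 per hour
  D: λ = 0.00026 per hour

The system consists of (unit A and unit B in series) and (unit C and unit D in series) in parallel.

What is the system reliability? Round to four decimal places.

R(A) = exp(−0.00028 × 720) = 0.817422
R(B) = exp(−0.00013 × 720) = 0.910647
R(C) = exp(−0.00042 × 720) = 0.739042
R(D) = exp(−0.00026 × 720) = 0.829278
Series (A and B): 0.817422 × 0.910647 = 0.744383
Series (C and D): 0.739042 × 0.829278 = 0.612871
Parallel ([0.744383] and [0.612871]): 1 − (1 − 0.744383)(1 − 0.612871) = 0.9010

0.9010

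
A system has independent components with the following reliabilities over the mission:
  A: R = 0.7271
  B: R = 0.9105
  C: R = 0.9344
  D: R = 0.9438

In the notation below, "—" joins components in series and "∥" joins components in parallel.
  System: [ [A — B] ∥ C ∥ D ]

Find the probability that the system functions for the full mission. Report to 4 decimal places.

0.9988

Series (A and B): 0.727100 × 0.910500 = 0.662025
Parallel ([0.662025], C, and D): 1 − (1 − 0.662025)(1 − 0.934400)(1 − 0.943800) = 0.9988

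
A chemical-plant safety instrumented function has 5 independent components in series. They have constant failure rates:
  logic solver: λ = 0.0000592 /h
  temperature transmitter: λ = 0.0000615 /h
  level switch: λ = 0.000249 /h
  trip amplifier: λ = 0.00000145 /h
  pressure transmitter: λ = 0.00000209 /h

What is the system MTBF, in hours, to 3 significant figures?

Series of exponential components: λ_sys = Σ λ_i
λ_sys = 0.0000592 + 0.0000615 + 0.000249 + 0.00000145 + 0.00000209 = 3.7324e-04 /h
MTBF = 1 / λ_sys = 2680 h

2680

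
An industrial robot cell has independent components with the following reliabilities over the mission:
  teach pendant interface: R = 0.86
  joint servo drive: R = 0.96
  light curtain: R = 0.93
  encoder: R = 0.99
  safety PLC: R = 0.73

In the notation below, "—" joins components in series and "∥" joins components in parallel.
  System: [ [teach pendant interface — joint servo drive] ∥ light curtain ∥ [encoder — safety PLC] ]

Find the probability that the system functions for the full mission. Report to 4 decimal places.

0.9966

Series (teach pendant interface and joint servo drive): 0.860000 × 0.960000 = 0.825600
Series (encoder and safety PLC): 0.990000 × 0.730000 = 0.722700
Parallel ([0.825600], light curtain, and [0.722700]): 1 − (1 − 0.825600)(1 − 0.930000)(1 − 0.722700) = 0.9966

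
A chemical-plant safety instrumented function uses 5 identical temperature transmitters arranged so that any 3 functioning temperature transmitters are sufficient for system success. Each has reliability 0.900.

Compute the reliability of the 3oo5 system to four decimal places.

R = Σ_{i=3}^{5} C(5,i) p^i (1−p)^{5−i} with p = 0.900
C(5,3)·0.900^3·0.100^2 = 0.072900
C(5,4)·0.900^4·0.100^1 = 0.328050
C(5,5)·0.900^5·0.100^0 = 0.590490
Sum = 0.9914

0.9914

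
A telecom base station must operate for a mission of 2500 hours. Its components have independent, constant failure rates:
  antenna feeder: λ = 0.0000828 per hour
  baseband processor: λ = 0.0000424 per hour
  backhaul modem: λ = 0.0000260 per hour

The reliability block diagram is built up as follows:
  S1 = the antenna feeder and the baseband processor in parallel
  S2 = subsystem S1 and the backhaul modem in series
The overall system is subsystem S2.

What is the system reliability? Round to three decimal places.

0.919

R(antenna feeder) = exp(−0.0000828 × 2500) = 0.81302
R(baseband processor) = exp(−0.0000424 × 2500) = 0.89942
R(backhaul modem) = exp(−0.0000260 × 2500) = 0.93707
Parallel (antenna feeder and baseband processor): 1 − (1 − 0.81302)(1 − 0.89942) = 0.98119
Series ([0.98119] and backhaul modem): 0.98119 × 0.93707 = 0.919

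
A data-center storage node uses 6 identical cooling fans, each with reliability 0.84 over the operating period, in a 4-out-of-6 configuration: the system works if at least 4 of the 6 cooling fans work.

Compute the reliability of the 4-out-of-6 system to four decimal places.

R = Σ_{i=4}^{6} C(6,i) p^i (1−p)^{6−i} with p = 0.84
C(6,4)·0.84^4·0.16^2 = 0.191183
C(6,5)·0.84^5·0.16^1 = 0.401483
C(6,6)·0.84^6·0.16^0 = 0.351298
Sum = 0.9440

0.9440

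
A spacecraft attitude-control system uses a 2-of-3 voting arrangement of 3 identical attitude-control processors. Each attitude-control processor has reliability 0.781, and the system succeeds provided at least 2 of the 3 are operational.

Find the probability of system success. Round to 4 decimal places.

R = Σ_{i=2}^{3} C(3,i) p^i (1−p)^{3−i} with p = 0.781
C(3,2)·0.781^2·0.219^1 = 0.400744
C(3,3)·0.781^3·0.219^0 = 0.476380
Sum = 0.8771

0.8771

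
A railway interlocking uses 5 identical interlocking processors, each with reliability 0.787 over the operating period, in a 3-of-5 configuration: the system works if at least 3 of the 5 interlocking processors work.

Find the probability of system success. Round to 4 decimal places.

0.9316

R = Σ_{i=3}^{5} C(5,i) p^i (1−p)^{5−i} with p = 0.787
C(5,3)·0.787^3·0.213^2 = 0.221148
C(5,4)·0.787^4·0.213^1 = 0.408553
C(5,5)·0.787^5·0.213^0 = 0.301907
Sum = 0.9316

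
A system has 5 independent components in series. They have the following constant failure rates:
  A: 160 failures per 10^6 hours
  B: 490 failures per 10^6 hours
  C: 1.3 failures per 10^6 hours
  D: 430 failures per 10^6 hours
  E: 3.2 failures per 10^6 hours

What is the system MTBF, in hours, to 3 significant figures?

922

Series of exponential components: λ_sys = Σ λ_i
λ_sys = 0.00016 + 0.00049 + 0.0000013 + 0.00043 + 0.0000032 = 1.0845e-03 /h
MTBF = 1 / λ_sys = 922 h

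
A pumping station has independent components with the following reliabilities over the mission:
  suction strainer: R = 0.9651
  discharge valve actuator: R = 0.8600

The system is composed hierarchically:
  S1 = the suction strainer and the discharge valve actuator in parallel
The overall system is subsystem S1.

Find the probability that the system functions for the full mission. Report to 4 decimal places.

0.9951

Parallel (suction strainer and discharge valve actuator): 1 − (1 − 0.965100)(1 − 0.860000) = 0.9951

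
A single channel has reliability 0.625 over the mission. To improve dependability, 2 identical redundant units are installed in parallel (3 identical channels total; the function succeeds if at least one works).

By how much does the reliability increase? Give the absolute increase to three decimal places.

0.322

R_before = 0.625
R_after = 1 − (1 − 0.625)^3 = 0.947
ΔR = 0.947 − 0.625 = 0.322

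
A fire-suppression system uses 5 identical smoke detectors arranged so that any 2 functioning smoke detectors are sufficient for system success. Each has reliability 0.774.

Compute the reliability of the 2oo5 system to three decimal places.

0.989

R = Σ_{i=2}^{5} C(5,i) p^i (1−p)^{5−i} with p = 0.774
C(5,2)·0.774^2·0.226^3 = 0.06915
C(5,3)·0.774^3·0.226^2 = 0.23683
C(5,4)·0.774^4·0.226^1 = 0.40555
C(5,5)·0.774^5·0.226^0 = 0.27778
Sum = 0.989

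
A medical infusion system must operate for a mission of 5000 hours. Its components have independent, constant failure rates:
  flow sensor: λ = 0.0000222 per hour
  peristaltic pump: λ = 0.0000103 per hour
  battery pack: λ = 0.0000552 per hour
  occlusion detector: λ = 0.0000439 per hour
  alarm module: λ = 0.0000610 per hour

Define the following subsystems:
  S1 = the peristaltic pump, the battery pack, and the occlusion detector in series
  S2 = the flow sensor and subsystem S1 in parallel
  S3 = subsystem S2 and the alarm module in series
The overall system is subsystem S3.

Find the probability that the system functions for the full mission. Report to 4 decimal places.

0.7045

R(flow sensor) = exp(−0.0000222 × 5000) = 0.894939
R(peristaltic pump) = exp(−0.0000103 × 5000) = 0.949804
R(battery pack) = exp(−0.0000552 × 5000) = 0.758813
R(occlusion detector) = exp(−0.0000439 × 5000) = 0.802920
R(alarm module) = exp(−0.0000610 × 5000) = 0.737123
Series (peristaltic pump, battery pack, and occlusion detector): 0.949804 × 0.758813 × 0.802920 = 0.578683
Parallel (flow sensor and [0.578683]): 1 − (1 − 0.894939)(1 − 0.578683) = 0.955736
Series ([0.955736] and alarm module): 0.955736 × 0.737123 = 0.7045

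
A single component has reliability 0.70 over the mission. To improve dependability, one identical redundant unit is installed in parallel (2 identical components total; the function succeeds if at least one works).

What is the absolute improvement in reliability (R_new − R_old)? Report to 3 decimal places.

0.210

R_before = 0.70
R_after = 1 − (1 − 0.70)^2 = 0.910
ΔR = 0.910 − 0.70 = 0.210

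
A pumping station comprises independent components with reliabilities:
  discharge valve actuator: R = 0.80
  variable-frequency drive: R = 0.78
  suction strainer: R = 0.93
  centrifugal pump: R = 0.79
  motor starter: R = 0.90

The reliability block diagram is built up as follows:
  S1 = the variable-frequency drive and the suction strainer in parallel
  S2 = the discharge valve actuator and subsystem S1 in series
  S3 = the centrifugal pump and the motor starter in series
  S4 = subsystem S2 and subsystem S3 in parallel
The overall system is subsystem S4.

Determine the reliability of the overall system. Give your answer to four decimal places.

0.9386

Parallel (variable-frequency drive and suction strainer): 1 − (1 − 0.780000)(1 − 0.930000) = 0.984600
Series (discharge valve actuator and [0.984600]): 0.800000 × 0.984600 = 0.787680
Series (centrifugal pump and motor starter): 0.790000 × 0.900000 = 0.711000
Parallel ([0.787680] and [0.711000]): 1 − (1 − 0.787680)(1 − 0.711000) = 0.9386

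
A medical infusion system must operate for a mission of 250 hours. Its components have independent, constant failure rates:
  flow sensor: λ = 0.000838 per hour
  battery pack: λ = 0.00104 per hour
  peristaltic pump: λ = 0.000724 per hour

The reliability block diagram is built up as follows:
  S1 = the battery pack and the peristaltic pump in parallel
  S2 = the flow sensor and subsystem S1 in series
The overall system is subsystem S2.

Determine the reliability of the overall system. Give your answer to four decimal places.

R(flow sensor) = exp(−0.000838 × 250) = 0.810990
R(battery pack) = exp(−0.00104 × 250) = 0.771052
R(peristaltic pump) = exp(−0.000724 × 250) = 0.834435
Parallel (battery pack and peristaltic pump): 1 − (1 − 0.771052)(1 − 0.834435) = 0.962094
Series (flow sensor and [0.962094]): 0.810990 × 0.962094 = 0.7802

0.7802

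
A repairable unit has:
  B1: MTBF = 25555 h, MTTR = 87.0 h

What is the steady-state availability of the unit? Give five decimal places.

A(B1) = MTBF/(MTBF+MTTR) = 25555/(25555+87.0) = 0.99661

0.99661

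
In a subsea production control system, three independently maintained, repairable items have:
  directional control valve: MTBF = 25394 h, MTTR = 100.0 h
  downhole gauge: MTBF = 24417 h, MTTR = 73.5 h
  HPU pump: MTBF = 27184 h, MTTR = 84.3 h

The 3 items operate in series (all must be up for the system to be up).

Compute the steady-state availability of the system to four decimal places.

0.9900

A(directional control valve) = MTBF/(MTBF+MTTR) = 25394/(25394+100.0) = 0.996078
A(downhole gauge) = MTBF/(MTBF+MTTR) = 24417/(24417+73.5) = 0.996999
A(HPU pump) = MTBF/(MTBF+MTTR) = 27184/(27184+84.3) = 0.996908
Series availability: 0.996078 × 0.996999 × 0.996908 = 0.9900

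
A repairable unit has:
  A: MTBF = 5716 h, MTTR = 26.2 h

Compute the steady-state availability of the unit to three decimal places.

0.995

A(A) = MTBF/(MTBF+MTTR) = 5716/(5716+26.2) = 0.995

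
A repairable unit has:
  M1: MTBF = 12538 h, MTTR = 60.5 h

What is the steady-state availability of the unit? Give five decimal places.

A(M1) = MTBF/(MTBF+MTTR) = 12538/(12538+60.5) = 0.99520

0.99520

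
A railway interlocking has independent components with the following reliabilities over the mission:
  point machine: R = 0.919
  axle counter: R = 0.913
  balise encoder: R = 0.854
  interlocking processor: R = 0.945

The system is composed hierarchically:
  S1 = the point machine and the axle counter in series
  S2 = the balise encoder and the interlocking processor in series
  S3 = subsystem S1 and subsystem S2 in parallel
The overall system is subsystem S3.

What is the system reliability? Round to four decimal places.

0.9689

Series (point machine and axle counter): 0.919000 × 0.913000 = 0.839047
Series (balise encoder and interlocking processor): 0.854000 × 0.945000 = 0.807030
Parallel ([0.839047] and [0.807030]): 1 − (1 − 0.839047)(1 − 0.807030) = 0.9689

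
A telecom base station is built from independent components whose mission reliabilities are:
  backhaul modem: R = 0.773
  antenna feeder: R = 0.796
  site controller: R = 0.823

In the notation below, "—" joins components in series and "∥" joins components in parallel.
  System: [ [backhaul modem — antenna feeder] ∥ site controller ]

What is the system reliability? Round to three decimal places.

0.932

Series (backhaul modem and antenna feeder): 0.77300 × 0.79600 = 0.61531
Parallel ([0.61531] and site controller): 1 − (1 − 0.61531)(1 − 0.82300) = 0.932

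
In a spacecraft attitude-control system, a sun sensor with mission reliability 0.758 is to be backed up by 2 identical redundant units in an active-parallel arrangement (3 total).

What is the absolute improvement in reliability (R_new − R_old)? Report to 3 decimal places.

R_before = 0.758
R_after = 1 − (1 − 0.758)^3 = 0.986
ΔR = 0.986 − 0.758 = 0.228

0.228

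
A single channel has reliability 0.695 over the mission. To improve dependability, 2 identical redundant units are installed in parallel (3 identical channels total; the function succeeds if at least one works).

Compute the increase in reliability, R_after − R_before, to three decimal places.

R_before = 0.695
R_after = 1 − (1 − 0.695)^3 = 0.972
ΔR = 0.972 − 0.695 = 0.277

0.277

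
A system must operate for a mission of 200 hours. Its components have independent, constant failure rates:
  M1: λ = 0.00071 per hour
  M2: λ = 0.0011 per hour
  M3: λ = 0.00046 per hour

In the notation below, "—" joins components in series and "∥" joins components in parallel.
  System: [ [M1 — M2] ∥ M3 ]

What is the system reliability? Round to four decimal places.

R(M1) = exp(−0.00071 × 200) = 0.867621
R(M2) = exp(−0.0011 × 200) = 0.802519
R(M3) = exp(−0.00046 × 200) = 0.912105
Series (M1 and M2): 0.867621 × 0.802519 = 0.696282
Parallel ([0.696282] and M3): 1 − (1 − 0.696282)(1 − 0.912105) = 0.9733

0.9733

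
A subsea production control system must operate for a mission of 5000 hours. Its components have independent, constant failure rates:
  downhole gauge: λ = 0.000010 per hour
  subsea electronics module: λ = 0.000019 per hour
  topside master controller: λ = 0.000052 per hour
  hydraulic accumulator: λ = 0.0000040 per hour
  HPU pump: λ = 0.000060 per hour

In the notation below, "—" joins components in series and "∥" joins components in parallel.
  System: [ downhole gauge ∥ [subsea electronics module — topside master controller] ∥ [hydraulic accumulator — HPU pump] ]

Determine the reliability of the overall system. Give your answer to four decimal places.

R(downhole gauge) = exp(−0.000010 × 5000) = 0.951229
R(subsea electronics module) = exp(−0.000019 × 5000) = 0.909373
R(topside master controller) = exp(−0.000052 × 5000) = 0.771052
R(hydraulic accumulator) = exp(−0.0000040 × 5000) = 0.980199
R(HPU pump) = exp(−0.000060 × 5000) = 0.740818
Series (subsea electronics module and topside master controller): 0.909373 × 0.771052 = 0.701174
Series (hydraulic accumulator and HPU pump): 0.980199 × 0.740818 = 0.726149
Parallel (downhole gauge, [0.701174], and [0.726149]): 1 − (1 − 0.951229)(1 − 0.701174)(1 − 0.726149) = 0.9960

0.9960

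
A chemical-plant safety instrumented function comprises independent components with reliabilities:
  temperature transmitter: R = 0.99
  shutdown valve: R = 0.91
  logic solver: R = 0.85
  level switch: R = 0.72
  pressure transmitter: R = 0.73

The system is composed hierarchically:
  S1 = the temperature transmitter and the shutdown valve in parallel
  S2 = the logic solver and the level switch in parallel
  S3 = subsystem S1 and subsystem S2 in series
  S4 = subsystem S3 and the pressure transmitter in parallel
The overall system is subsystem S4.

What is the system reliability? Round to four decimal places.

0.9884

Parallel (temperature transmitter and shutdown valve): 1 − (1 − 0.990000)(1 − 0.910000) = 0.999100
Parallel (logic solver and level switch): 1 − (1 − 0.850000)(1 − 0.720000) = 0.958000
Series ([0.999100] and [0.958000]): 0.999100 × 0.958000 = 0.957138
Parallel ([0.957138] and pressure transmitter): 1 − (1 − 0.957138)(1 − 0.730000) = 0.9884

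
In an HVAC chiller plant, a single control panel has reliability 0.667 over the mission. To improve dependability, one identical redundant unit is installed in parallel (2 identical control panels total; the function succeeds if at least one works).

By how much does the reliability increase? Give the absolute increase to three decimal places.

R_before = 0.667
R_after = 1 − (1 − 0.667)^2 = 0.889
ΔR = 0.889 − 0.667 = 0.222

0.222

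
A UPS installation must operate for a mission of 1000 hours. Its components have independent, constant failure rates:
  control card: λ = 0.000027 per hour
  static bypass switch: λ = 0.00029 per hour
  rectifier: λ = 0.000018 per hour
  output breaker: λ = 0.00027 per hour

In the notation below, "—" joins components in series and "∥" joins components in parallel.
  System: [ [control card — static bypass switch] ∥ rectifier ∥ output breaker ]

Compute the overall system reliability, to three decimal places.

R(control card) = exp(−0.000027 × 1000) = 0.97336
R(static bypass switch) = exp(−0.00029 × 1000) = 0.74826
R(rectifier) = exp(−0.000018 × 1000) = 0.98216
R(output breaker) = exp(−0.00027 × 1000) = 0.76338
Series (control card and static bypass switch): 0.97336 × 0.74826 = 0.72833
Parallel ([0.72833], rectifier, and output breaker): 1 − (1 − 0.72833)(1 − 0.98216)(1 − 0.76338) = 0.999

0.999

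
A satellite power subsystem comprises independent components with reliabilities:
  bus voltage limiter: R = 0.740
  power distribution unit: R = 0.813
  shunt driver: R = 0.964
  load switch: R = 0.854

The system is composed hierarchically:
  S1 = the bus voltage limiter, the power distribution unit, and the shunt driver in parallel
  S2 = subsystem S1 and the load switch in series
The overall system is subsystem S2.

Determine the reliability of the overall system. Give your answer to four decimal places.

0.8525

Parallel (bus voltage limiter, power distribution unit, and shunt driver): 1 − (1 − 0.740000)(1 − 0.813000)(1 − 0.964000) = 0.998250
Series ([0.998250] and load switch): 0.998250 × 0.854000 = 0.8525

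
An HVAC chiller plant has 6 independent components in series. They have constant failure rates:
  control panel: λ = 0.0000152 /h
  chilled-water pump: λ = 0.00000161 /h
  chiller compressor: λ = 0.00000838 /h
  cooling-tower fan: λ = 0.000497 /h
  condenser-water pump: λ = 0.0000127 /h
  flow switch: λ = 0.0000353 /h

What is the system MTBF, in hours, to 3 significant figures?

Series of exponential components: λ_sys = Σ λ_i
λ_sys = 0.0000152 + 0.00000161 + 0.00000838 + 0.000497 + 0.0000127 + 0.0000353 = 5.7019e-04 /h
MTBF = 1 / λ_sys = 1750 h

1750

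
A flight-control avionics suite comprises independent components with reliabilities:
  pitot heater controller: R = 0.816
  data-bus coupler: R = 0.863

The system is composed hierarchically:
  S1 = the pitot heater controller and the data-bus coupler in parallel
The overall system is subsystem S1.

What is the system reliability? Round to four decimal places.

Parallel (pitot heater controller and data-bus coupler): 1 − (1 − 0.816000)(1 − 0.863000) = 0.9748

0.9748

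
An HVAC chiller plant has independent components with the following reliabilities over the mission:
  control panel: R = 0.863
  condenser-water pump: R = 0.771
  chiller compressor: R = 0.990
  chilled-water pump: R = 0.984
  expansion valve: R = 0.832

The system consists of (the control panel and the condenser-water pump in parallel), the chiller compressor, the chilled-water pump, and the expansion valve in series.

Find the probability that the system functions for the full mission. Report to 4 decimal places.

0.7851

Parallel (control panel and condenser-water pump): 1 − (1 − 0.863000)(1 − 0.771000) = 0.968627
Series ([0.968627], chiller compressor, chilled-water pump, and expansion valve): 0.968627 × 0.990000 × 0.984000 × 0.832000 = 0.7851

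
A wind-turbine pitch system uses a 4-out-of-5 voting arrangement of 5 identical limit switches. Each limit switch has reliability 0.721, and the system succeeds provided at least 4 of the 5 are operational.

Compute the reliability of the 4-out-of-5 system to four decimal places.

R = Σ_{i=4}^{5} C(5,i) p^i (1−p)^{5−i} with p = 0.721
C(5,4)·0.721^4·0.279^1 = 0.376977
C(5,5)·0.721^5·0.279^0 = 0.194839
Sum = 0.5718

0.5718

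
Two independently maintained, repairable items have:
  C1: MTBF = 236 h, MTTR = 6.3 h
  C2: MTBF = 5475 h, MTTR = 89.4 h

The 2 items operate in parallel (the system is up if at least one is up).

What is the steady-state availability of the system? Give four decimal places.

A(C1) = MTBF/(MTBF+MTTR) = 236/(236+6.3) = 0.973999
A(C2) = MTBF/(MTBF+MTTR) = 5475/(5475+89.4) = 0.983934
Parallel availability: 1 − (1 − 0.973999)(1 − 0.983934) = 0.9996

0.9996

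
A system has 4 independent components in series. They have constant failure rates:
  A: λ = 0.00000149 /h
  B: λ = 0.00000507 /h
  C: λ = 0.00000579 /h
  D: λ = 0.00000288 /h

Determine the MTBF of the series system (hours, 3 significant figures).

Series of exponential components: λ_sys = Σ λ_i
λ_sys = 0.00000149 + 0.00000507 + 0.00000579 + 0.00000288 = 1.5230e-05 /h
MTBF = 1 / λ_sys = 65700 h

65700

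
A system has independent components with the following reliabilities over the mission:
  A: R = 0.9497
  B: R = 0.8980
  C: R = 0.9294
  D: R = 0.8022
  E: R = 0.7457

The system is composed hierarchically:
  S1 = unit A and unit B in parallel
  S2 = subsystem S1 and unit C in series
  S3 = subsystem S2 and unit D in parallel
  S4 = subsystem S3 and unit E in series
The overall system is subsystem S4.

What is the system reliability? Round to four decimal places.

Parallel (A and B): 1 − (1 − 0.949700)(1 − 0.898000) = 0.994869
Series ([0.994869] and C): 0.994869 × 0.929400 = 0.924631
Parallel ([0.924631] and D): 1 − (1 − 0.924631)(1 − 0.802200) = 0.985092
Series ([0.985092] and E): 0.985092 × 0.745700 = 0.7346

0.7346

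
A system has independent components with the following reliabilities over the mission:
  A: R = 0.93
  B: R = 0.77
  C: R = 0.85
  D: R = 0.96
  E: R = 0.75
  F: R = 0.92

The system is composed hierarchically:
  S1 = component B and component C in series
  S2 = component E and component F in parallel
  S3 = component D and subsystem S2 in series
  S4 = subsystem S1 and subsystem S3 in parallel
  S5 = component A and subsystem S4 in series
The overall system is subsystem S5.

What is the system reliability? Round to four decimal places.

0.9110

Series (B and C): 0.770000 × 0.850000 = 0.654500
Parallel (E and F): 1 − (1 − 0.750000)(1 − 0.920000) = 0.980000
Series (D and [0.980000]): 0.960000 × 0.980000 = 0.940800
Parallel ([0.654500] and [0.940800]): 1 − (1 − 0.654500)(1 − 0.940800) = 0.979546
Series (A and [0.979546]): 0.930000 × 0.979546 = 0.9110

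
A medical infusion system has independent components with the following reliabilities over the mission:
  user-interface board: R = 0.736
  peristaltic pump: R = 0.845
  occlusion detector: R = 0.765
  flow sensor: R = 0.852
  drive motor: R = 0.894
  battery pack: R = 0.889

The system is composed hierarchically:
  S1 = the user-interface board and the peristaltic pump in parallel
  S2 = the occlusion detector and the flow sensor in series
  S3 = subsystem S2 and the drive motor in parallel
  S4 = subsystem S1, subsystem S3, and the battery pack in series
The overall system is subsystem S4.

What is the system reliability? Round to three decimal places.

Parallel (user-interface board and peristaltic pump): 1 − (1 − 0.73600)(1 − 0.84500) = 0.95908
Series (occlusion detector and flow sensor): 0.76500 × 0.85200 = 0.65178
Parallel ([0.65178] and drive motor): 1 − (1 − 0.65178)(1 − 0.89400) = 0.96309
Series ([0.95908], [0.96309], and battery pack): 0.95908 × 0.96309 × 0.88900 = 0.821

0.821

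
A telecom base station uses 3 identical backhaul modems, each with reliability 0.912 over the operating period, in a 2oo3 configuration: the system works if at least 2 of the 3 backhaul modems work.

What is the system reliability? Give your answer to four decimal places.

R = Σ_{i=2}^{3} C(3,i) p^i (1−p)^{3−i} with p = 0.912
C(3,2)·0.912^2·0.088^1 = 0.219580
C(3,3)·0.912^3·0.088^0 = 0.758551
Sum = 0.9781

0.9781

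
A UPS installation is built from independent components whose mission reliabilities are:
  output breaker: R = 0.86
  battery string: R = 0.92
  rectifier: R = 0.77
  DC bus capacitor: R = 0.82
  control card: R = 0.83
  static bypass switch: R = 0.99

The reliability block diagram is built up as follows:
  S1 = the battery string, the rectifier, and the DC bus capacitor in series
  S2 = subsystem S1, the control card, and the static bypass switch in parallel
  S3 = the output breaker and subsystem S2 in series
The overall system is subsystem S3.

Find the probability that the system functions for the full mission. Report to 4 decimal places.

0.8594

Series (battery string, rectifier, and DC bus capacitor): 0.920000 × 0.770000 × 0.820000 = 0.580888
Parallel ([0.580888], control card, and static bypass switch): 1 − (1 − 0.580888)(1 − 0.830000)(1 − 0.990000) = 0.999288
Series (output breaker and [0.999288]): 0.860000 × 0.999288 = 0.8594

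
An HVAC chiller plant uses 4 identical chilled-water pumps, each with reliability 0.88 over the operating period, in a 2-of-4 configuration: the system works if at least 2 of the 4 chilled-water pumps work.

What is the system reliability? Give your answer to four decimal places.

0.9937

R = Σ_{i=2}^{4} C(4,i) p^i (1−p)^{4−i} with p = 0.88
C(4,2)·0.88^2·0.12^2 = 0.066908
C(4,3)·0.88^3·0.12^1 = 0.327107
C(4,4)·0.88^4·0.12^0 = 0.599695
Sum = 0.9937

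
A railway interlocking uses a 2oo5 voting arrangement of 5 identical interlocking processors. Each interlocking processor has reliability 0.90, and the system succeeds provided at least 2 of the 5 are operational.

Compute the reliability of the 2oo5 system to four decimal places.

0.9995

R = Σ_{i=2}^{5} C(5,i) p^i (1−p)^{5−i} with p = 0.90
C(5,2)·0.90^2·0.10^3 = 0.008100
C(5,3)·0.90^3·0.10^2 = 0.072900
C(5,4)·0.90^4·0.10^1 = 0.328050
C(5,5)·0.90^5·0.10^0 = 0.590490
Sum = 0.9995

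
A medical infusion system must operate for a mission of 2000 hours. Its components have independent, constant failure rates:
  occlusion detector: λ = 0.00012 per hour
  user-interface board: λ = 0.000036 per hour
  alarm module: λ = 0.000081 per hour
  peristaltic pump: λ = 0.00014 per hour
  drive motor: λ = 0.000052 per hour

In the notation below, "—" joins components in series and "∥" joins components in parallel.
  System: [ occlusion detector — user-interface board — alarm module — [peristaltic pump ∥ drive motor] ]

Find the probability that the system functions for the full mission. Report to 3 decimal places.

R(occlusion detector) = exp(−0.00012 × 2000) = 0.78663
R(user-interface board) = exp(−0.000036 × 2000) = 0.93053
R(alarm module) = exp(−0.000081 × 2000) = 0.85044
R(peristaltic pump) = exp(−0.00014 × 2000) = 0.75578
R(drive motor) = exp(−0.000052 × 2000) = 0.90123
Parallel (peristaltic pump and drive motor): 1 − (1 − 0.75578)(1 − 0.90123) = 0.97588
Series (occlusion detector, user-interface board, alarm module, and [0.97588]): 0.78663 × 0.93053 × 0.85044 × 0.97588 = 0.607

0.607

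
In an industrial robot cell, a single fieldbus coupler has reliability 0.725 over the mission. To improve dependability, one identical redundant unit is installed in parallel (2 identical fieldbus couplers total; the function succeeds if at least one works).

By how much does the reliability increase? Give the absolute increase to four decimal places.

R_before = 0.725
R_after = 1 − (1 − 0.725)^2 = 0.9244
ΔR = 0.9244 − 0.725 = 0.1994

0.1994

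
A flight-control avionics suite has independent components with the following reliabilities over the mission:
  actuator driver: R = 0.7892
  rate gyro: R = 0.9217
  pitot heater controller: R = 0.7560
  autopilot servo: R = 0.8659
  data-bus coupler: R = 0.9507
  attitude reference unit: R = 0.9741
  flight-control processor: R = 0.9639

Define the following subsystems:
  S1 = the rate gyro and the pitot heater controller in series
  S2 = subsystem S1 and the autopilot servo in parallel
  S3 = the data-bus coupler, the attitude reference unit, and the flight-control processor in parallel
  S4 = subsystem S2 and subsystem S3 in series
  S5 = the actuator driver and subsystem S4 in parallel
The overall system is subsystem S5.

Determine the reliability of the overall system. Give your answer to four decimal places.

Series (rate gyro and pitot heater controller): 0.921700 × 0.756000 = 0.696805
Parallel ([0.696805] and autopilot servo): 1 − (1 − 0.696805)(1 − 0.865900) = 0.959342
Parallel (data-bus coupler, attitude reference unit, and flight-control processor): 1 − (1 − 0.950700)(1 − 0.974100)(1 − 0.963900) = 0.999954
Series ([0.959342] and [0.999954]): 0.959342 × 0.999954 = 0.959298
Parallel (actuator driver and [0.959298]): 1 − (1 − 0.789200)(1 − 0.959298) = 0.9914

0.9914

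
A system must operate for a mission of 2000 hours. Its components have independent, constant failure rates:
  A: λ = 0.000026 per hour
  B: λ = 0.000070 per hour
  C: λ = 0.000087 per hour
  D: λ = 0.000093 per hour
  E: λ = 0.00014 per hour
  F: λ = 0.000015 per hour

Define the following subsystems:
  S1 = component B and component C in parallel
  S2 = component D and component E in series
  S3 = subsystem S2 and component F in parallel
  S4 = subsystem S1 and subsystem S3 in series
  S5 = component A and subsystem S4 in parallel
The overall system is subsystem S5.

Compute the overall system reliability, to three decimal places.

0.998

R(A) = exp(−0.000026 × 2000) = 0.94933
R(B) = exp(−0.000070 × 2000) = 0.86936
R(C) = exp(−0.000087 × 2000) = 0.84030
R(D) = exp(−0.000093 × 2000) = 0.83027
R(E) = exp(−0.00014 × 2000) = 0.75578
R(F) = exp(−0.000015 × 2000) = 0.97045
Parallel (B and C): 1 − (1 − 0.86936)(1 − 0.84030) = 0.97914
Series (D and E): 0.83027 × 0.75578 = 0.62750
Parallel ([0.62750] and F): 1 − (1 − 0.62750)(1 − 0.97045) = 0.98899
Series ([0.97914] and [0.98899]): 0.97914 × 0.98899 = 0.96836
Parallel (A and [0.96836]): 1 − (1 − 0.94933)(1 − 0.96836) = 0.998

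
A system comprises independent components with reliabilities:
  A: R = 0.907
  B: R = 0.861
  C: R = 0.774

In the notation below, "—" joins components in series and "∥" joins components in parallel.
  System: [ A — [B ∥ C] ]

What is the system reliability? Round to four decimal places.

Parallel (B and C): 1 − (1 − 0.861000)(1 − 0.774000) = 0.968586
Series (A and [0.968586]): 0.907000 × 0.968586 = 0.8785

0.8785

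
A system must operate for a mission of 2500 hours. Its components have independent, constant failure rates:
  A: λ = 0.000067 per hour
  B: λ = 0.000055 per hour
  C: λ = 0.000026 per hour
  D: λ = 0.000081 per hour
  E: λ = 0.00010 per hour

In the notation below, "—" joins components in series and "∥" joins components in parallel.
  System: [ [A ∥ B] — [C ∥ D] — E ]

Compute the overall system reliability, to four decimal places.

0.7546

R(A) = exp(−0.000067 × 2500) = 0.845777
R(B) = exp(−0.000055 × 2500) = 0.871534
R(C) = exp(−0.000026 × 2500) = 0.937067
R(D) = exp(−0.000081 × 2500) = 0.816686
R(E) = exp(−0.00010 × 2500) = 0.778801
Parallel (A and B): 1 − (1 − 0.845777)(1 − 0.871534) = 0.980188
Parallel (C and D): 1 − (1 − 0.937067)(1 − 0.816686) = 0.988464
Series ([0.980188], [0.988464], and E): 0.980188 × 0.988464 × 0.778801 = 0.7546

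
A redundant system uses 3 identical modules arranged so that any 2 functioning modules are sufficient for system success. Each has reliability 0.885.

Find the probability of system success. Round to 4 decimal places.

0.9634

R = Σ_{i=2}^{3} C(3,i) p^i (1−p)^{3−i} with p = 0.885
C(3,2)·0.885^2·0.115^1 = 0.270213
C(3,3)·0.885^3·0.115^0 = 0.693154
Sum = 0.9634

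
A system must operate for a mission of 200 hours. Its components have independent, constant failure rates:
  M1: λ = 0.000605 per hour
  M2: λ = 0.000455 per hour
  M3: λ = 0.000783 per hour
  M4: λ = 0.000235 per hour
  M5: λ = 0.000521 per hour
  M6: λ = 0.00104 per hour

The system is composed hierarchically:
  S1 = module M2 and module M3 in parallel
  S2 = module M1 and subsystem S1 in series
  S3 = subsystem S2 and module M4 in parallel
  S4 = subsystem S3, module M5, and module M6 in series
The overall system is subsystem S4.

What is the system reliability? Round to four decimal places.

0.7276

R(M1) = exp(−0.000605 × 200) = 0.886034
R(M2) = exp(−0.000455 × 200) = 0.913018
R(M3) = exp(−0.000783 × 200) = 0.855046
R(M4) = exp(−0.000235 × 200) = 0.954087
R(M5) = exp(−0.000521 × 200) = 0.901045
R(M6) = exp(−0.00104 × 200) = 0.812207
Parallel (M2 and M3): 1 − (1 − 0.913018)(1 − 0.855046) = 0.987392
Series (M1 and [0.987392]): 0.886034 × 0.987392 = 0.874863
Parallel ([0.874863] and M4): 1 − (1 − 0.874863)(1 − 0.954087) = 0.994255
Series ([0.994255], M5, and M6): 0.994255 × 0.901045 × 0.812207 = 0.7276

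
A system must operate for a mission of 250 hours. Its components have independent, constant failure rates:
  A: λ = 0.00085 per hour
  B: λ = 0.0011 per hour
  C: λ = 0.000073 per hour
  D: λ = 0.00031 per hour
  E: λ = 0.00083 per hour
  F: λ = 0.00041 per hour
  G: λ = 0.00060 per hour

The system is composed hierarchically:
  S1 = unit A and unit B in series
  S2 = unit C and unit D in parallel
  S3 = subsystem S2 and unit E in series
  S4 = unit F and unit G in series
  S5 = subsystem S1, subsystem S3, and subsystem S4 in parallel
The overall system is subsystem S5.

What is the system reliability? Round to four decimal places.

0.9838

R(A) = exp(−0.00085 × 250) = 0.808560
R(B) = exp(−0.0011 × 250) = 0.759572
R(C) = exp(−0.000073 × 250) = 0.981916
R(D) = exp(−0.00031 × 250) = 0.925427
R(E) = exp(−0.00083 × 250) = 0.812613
R(F) = exp(−0.00041 × 250) = 0.902578
R(G) = exp(−0.00060 × 250) = 0.860708
Series (A and B): 0.808560 × 0.759572 = 0.614160
Parallel (C and D): 1 − (1 − 0.981916)(1 − 0.925427) = 0.998651
Series ([0.998651] and E): 0.998651 × 0.812613 = 0.811517
Series (F and G): 0.902578 × 0.860708 = 0.776856
Parallel ([0.614160], [0.811517], and [0.776856]): 1 − (1 − 0.614160)(1 − 0.811517)(1 − 0.776856) = 0.9838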